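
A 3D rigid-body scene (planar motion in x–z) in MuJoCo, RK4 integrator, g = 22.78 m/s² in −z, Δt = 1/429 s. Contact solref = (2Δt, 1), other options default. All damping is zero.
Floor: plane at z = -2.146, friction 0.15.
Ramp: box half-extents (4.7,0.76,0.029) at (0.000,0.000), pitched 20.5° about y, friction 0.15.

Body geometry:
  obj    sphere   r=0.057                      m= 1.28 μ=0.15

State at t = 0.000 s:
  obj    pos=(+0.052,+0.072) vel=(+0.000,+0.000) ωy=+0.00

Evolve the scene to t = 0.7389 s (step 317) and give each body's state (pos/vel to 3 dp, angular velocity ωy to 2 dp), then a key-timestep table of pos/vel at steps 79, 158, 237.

State at t = 0.7389 s:
  obj    pos=(+1.509,-0.473) vel=(+3.944,-1.475) ωy=+73.86

Key-timestep trajectory:
   step    t(s)  obj.x    obj.z    obj.vx   obj.vz 
     79  0.1841   +0.143  +0.038  +0.983  -0.368
    158  0.3683   +0.414  -0.063  +1.966  -0.735
    237  0.5524   +0.867  -0.232  +2.949  -1.103


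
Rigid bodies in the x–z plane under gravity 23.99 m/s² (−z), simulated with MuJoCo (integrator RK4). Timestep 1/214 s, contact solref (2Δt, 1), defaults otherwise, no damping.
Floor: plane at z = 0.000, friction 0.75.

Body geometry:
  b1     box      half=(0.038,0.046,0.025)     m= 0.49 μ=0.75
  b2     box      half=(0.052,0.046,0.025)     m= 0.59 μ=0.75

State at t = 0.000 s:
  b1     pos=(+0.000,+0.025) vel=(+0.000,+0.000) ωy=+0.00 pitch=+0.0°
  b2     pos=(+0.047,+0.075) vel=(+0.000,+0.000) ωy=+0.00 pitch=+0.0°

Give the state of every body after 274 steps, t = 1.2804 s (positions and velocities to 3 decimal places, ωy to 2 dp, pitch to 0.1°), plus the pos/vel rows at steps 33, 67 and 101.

State at t = 1.2804 s:
  b1     pos=(+0.000,+0.025) vel=(+0.000,+0.000) ωy=+0.00 pitch=+0.0°
  b2     pos=(+0.099,+0.052) vel=(+0.000,+0.000) ωy=+0.00 pitch=+90.0°

Key-timestep trajectory:
   step    t(s)  b1.x    b1.z    b1.vx   b1.vz   b2.x    b2.z    b2.vx   b2.vz 
     33  0.1542   +0.000  +0.025  +0.000  +0.000   +0.079  +0.057  +0.330  -0.011
     67  0.3131   +0.000  +0.025  +0.000  +0.000   +0.113  +0.057  -0.073  -0.015
    101  0.4720   +0.000  +0.025  +0.000  +0.000   +0.099  +0.052  +0.266  -0.141


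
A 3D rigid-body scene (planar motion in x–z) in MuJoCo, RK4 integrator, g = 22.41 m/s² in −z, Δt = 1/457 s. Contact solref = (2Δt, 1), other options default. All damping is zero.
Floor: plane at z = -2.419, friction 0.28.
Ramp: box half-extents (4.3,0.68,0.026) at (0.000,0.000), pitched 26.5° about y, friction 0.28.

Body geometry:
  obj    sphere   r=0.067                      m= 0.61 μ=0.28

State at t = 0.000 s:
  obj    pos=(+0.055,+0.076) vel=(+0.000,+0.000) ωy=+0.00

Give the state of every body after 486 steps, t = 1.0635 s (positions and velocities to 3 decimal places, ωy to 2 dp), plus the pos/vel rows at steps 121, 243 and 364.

State at t = 1.0635 s:
  obj    pos=(+3.670,-1.726) vel=(+6.798,-3.389) ωy=+113.36

Key-timestep trajectory:
   step    t(s)  obj.x    obj.z    obj.vx   obj.vz 
    121  0.2648   +0.279  -0.035  +1.693  -0.844
    243  0.5317   +0.959  -0.374  +3.399  -1.695
    364  0.7965   +2.083  -0.935  +5.091  -2.538


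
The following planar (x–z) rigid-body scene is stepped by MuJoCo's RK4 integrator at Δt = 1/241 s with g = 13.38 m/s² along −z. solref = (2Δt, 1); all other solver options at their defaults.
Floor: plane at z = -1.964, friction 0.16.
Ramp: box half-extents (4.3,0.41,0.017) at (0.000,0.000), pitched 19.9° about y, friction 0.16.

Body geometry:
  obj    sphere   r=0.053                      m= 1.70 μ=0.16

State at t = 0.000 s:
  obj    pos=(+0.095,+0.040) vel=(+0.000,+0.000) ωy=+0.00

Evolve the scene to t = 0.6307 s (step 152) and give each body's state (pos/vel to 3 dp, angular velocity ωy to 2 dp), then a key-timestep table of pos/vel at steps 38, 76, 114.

State at t = 0.6307 s:
  obj    pos=(+0.704,-0.180) vel=(+1.929,-0.698) ωy=+38.70

Key-timestep trajectory:
   step    t(s)  obj.x    obj.z    obj.vx   obj.vz 
     38  0.1577   +0.133  +0.026  +0.483  -0.175
     76  0.3154   +0.247  -0.015  +0.965  -0.349
    114  0.4730   +0.437  -0.084  +1.447  -0.524


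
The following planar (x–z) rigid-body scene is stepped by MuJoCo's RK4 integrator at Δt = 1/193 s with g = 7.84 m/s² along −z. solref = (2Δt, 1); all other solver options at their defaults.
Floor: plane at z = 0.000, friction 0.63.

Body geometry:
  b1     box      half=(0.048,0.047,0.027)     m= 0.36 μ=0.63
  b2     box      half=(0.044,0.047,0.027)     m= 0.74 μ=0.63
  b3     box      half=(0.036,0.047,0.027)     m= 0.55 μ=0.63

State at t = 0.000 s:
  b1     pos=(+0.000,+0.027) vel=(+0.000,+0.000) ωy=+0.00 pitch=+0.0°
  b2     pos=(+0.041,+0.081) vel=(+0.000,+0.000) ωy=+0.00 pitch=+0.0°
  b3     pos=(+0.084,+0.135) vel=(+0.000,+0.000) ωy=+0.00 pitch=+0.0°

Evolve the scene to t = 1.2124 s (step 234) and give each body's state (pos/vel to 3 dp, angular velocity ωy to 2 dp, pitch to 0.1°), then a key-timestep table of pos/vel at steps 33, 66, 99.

State at t = 1.2124 s:
  b1     pos=(+0.000,+0.027) vel=(+0.000,+0.000) ωy=+0.00 pitch=+0.0°
  b2     pos=(+0.083,+0.044) vel=(+0.000,+0.000) ωy=+0.00 pitch=+90.0°
  b3     pos=(+0.231,+0.027) vel=(+0.000,+0.000) ωy=+0.00 pitch=+180.0°

Key-timestep trajectory:
   step    t(s)  b1.x    b1.z    b1.vx   b1.vz   b2.x    b2.z    b2.vx   b2.vz   b3.x    b3.z    b3.vx   b3.vz 
     33  0.1710   +0.000  +0.027  -0.001  +0.000   +0.050  +0.082  +0.134  -0.012   +0.110  +0.117  +0.313  -0.300
     66  0.3420   +0.000  +0.027  +0.000  +0.000   +0.083  +0.042  -0.017  +0.081   +0.174  +0.039  +0.234  +0.220
     99  0.5130   +0.000  +0.027  +0.000  +0.000   +0.083  +0.044  +0.000  +0.000   +0.207  +0.043  +0.219  -0.082


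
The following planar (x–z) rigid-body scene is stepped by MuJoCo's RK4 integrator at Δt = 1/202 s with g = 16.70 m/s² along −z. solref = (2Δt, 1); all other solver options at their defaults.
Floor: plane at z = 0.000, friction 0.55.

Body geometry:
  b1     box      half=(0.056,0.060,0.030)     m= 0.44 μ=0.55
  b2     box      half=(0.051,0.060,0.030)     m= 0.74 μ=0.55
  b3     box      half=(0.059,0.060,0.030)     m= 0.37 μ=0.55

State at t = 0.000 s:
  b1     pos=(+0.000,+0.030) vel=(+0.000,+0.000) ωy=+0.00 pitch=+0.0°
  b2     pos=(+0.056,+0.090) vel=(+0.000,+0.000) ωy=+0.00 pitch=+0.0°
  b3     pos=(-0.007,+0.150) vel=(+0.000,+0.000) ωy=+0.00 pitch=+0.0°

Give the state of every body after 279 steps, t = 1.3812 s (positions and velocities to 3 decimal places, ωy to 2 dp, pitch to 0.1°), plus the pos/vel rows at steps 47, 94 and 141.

State at t = 1.3812 s:
  b1     pos=(+0.000,+0.030) vel=(+0.000,+0.000) ωy=+0.00 pitch=+0.0°
  b2     pos=(+0.187,+0.030) vel=(+0.000,+0.000) ωy=+0.00 pitch=+180.0°
  b3     pos=(-0.143,+0.030) vel=(+0.000,+0.000) ωy=+0.00 pitch=+180.0°

Key-timestep trajectory:
   step    t(s)  b1.x    b1.z    b1.vx   b1.vz   b2.x    b2.z    b2.vx   b2.vz   b3.x    b3.z    b3.vx   b3.vz 
     47  0.2327   +0.000  +0.030  +0.000  +0.000   +0.056  +0.090  +0.006  +0.000   -0.064  +0.120  -0.476  -0.222
     94  0.4653   +0.000  +0.030  -0.001  +0.000   +0.069  +0.087  +0.192  -0.085   -0.143  +0.030  +0.000  +0.000
    141  0.6980   +0.000  +0.030  +0.000  +0.000   +0.136  +0.059  +0.175  -0.001   -0.143  +0.030  +0.000  +0.000


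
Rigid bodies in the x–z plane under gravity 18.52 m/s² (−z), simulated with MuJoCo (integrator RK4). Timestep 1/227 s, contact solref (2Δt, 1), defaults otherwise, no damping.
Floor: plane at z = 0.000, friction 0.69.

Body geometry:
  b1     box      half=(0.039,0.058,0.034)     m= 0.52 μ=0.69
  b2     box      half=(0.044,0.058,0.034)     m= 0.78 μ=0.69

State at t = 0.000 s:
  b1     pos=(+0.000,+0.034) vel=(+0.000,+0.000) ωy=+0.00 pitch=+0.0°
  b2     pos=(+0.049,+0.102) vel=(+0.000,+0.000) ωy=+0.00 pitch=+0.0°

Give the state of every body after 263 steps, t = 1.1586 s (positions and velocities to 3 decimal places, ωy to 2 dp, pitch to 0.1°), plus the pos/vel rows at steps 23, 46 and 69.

State at t = 1.1586 s:
  b1     pos=(+0.000,+0.034) vel=(+0.000,+0.000) ωy=+0.00 pitch=+0.0°
  b2     pos=(+0.091,+0.044) vel=(+0.000,+0.000) ωy=+0.00 pitch=+90.0°

Key-timestep trajectory:
   step    t(s)  b1.x    b1.z    b1.vx   b1.vz   b2.x    b2.z    b2.vx   b2.vz 
     23  0.1013   +0.000  +0.034  -0.001  +0.000   +0.065  +0.093  +0.315  -0.311
     46  0.2026   +0.000  +0.034  +0.000  +0.000   +0.099  +0.049  +0.170  +0.144
     69  0.3040   +0.000  +0.034  +0.000  +0.000   +0.091  +0.045  -0.340  -0.252


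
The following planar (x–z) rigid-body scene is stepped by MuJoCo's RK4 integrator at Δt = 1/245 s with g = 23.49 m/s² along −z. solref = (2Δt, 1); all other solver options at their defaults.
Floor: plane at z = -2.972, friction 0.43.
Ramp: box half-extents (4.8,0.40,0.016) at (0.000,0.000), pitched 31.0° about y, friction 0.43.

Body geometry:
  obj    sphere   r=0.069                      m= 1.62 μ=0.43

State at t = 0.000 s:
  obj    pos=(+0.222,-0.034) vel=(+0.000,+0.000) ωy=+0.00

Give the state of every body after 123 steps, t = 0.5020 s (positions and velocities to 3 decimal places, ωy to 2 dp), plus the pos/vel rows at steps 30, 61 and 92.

State at t = 0.5020 s:
  obj    pos=(+1.156,-0.595) vel=(+3.719,-2.235) ωy=+62.86

Key-timestep trajectory:
   step    t(s)  obj.x    obj.z    obj.vx   obj.vz 
     30  0.1224   +0.278  -0.068  +0.907  -0.545
     61  0.2490   +0.452  -0.172  +1.844  -1.108
     92  0.3755   +0.744  -0.348  +2.782  -1.671


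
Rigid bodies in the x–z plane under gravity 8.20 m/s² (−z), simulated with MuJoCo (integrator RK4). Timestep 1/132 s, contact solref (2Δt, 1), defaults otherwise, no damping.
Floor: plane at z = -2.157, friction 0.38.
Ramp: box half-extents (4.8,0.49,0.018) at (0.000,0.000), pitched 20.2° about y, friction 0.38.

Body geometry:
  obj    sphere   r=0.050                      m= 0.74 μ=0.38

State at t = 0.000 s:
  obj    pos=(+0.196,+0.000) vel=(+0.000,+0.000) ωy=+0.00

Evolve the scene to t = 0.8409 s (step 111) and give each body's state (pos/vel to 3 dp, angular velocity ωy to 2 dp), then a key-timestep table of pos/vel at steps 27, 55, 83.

State at t = 0.8409 s:
  obj    pos=(+0.867,-0.247) vel=(+1.596,-0.587) ωy=+34.00

Key-timestep trajectory:
   step    t(s)  obj.x    obj.z    obj.vx   obj.vz 
     27  0.2045   +0.236  -0.014  +0.388  -0.143
     55  0.4167   +0.361  -0.060  +0.791  -0.291
     83  0.6288   +0.571  -0.138  +1.194  -0.439


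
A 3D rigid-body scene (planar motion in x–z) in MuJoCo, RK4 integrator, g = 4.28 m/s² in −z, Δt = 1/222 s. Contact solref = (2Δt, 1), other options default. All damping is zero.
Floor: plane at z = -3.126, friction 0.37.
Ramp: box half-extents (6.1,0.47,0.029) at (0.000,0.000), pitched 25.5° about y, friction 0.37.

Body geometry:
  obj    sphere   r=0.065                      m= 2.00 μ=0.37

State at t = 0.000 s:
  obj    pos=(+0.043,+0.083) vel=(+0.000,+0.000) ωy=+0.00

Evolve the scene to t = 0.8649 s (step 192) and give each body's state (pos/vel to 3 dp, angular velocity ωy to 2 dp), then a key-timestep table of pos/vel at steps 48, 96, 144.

State at t = 0.8649 s:
  obj    pos=(+0.488,-0.128) vel=(+1.027,-0.490) ωy=+17.51

Key-timestep trajectory:
   step    t(s)  obj.x    obj.z    obj.vx   obj.vz 
     48  0.2162   +0.071  +0.070  +0.257  -0.123
     96  0.4324   +0.154  +0.031  +0.514  -0.245
    144  0.6486   +0.293  -0.036  +0.771  -0.368


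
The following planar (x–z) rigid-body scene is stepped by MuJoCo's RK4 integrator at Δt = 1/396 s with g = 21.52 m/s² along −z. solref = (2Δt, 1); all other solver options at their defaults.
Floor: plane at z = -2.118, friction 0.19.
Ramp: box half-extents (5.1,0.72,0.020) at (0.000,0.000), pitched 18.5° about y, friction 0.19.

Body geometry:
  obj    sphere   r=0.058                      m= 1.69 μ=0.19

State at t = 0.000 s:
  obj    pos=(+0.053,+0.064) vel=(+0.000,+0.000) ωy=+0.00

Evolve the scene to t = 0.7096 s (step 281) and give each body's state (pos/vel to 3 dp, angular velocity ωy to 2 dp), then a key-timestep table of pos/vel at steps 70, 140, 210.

State at t = 0.7096 s:
  obj    pos=(+1.218,-0.325) vel=(+3.282,-1.098) ωy=+59.66

Key-timestep trajectory:
   step    t(s)  obj.x    obj.z    obj.vx   obj.vz 
     70  0.1768   +0.125  +0.040  +0.818  -0.274
    140  0.3535   +0.342  -0.032  +1.635  -0.547
    210  0.5303   +0.704  -0.153  +2.453  -0.821


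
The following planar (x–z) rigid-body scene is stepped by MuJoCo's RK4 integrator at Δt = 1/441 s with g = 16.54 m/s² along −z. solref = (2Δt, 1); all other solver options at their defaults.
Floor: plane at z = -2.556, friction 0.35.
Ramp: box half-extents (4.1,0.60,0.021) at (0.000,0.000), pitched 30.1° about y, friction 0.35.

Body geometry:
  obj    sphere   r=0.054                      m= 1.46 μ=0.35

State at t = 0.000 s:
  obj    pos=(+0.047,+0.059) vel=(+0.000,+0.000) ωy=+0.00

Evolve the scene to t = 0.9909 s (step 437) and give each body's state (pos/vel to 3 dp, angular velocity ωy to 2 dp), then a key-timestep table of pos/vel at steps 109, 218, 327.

State at t = 0.9909 s:
  obj    pos=(+2.564,-1.400) vel=(+5.080,-2.945) ωy=+108.72

Key-timestep trajectory:
   step    t(s)  obj.x    obj.z    obj.vx   obj.vz 
    109  0.2472   +0.204  -0.031  +1.267  -0.734
    218  0.4943   +0.674  -0.304  +2.534  -1.469
    327  0.7415   +1.456  -0.758  +3.801  -2.203


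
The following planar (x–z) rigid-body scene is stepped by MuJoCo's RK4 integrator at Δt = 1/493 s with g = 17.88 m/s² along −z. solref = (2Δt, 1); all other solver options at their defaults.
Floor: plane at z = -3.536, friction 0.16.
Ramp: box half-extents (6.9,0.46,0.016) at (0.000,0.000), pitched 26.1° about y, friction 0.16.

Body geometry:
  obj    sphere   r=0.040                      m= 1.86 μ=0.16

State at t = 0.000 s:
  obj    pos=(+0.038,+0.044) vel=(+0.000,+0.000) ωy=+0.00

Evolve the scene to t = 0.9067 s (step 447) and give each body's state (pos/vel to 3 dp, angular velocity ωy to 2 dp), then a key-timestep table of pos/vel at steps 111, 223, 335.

State at t = 0.9067 s:
  obj    pos=(+2.112,-0.972) vel=(+4.575,-2.241) ωy=+127.34

Key-timestep trajectory:
   step    t(s)  obj.x    obj.z    obj.vx   obj.vz 
    111  0.2252   +0.166  -0.019  +1.136  -0.557
    223  0.4523   +0.554  -0.209  +2.283  -1.118
    335  0.6795   +1.203  -0.527  +3.429  -1.680


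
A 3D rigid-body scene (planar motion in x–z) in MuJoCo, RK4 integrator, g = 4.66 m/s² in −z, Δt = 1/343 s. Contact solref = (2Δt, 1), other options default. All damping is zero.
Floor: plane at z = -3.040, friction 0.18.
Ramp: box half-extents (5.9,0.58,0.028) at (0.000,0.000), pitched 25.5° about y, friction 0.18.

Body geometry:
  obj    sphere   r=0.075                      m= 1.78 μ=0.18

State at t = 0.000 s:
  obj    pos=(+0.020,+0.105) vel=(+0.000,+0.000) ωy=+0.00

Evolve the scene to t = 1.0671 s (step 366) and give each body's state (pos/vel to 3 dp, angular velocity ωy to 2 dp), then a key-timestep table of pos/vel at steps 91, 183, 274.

State at t = 1.0671 s:
  obj    pos=(+0.756,-0.247) vel=(+1.380,-0.658) ωy=+20.38

Key-timestep trajectory:
   step    t(s)  obj.x    obj.z    obj.vx   obj.vz 
     91  0.2653   +0.065  +0.083  +0.343  -0.164
    183  0.5335   +0.204  +0.017  +0.690  -0.329
    274  0.7988   +0.433  -0.092  +1.033  -0.493


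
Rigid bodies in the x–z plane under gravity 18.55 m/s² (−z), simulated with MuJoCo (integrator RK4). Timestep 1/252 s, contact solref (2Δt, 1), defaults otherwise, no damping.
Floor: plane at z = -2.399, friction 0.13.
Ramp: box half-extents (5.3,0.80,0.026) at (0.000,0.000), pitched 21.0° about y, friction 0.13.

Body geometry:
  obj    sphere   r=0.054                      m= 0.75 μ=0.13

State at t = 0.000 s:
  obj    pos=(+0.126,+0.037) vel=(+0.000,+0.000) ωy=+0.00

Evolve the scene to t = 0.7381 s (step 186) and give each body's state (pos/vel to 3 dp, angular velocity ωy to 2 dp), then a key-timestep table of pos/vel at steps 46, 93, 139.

State at t = 0.7381 s:
  obj    pos=(+1.334,-0.426) vel=(+3.272,-1.256) ωy=+64.88

Key-timestep trajectory:
   step    t(s)  obj.x    obj.z    obj.vx   obj.vz 
     46  0.1825   +0.200  +0.009  +0.810  -0.311
     93  0.3690   +0.428  -0.079  +1.636  -0.628
    139  0.5516   +0.801  -0.222  +2.446  -0.939


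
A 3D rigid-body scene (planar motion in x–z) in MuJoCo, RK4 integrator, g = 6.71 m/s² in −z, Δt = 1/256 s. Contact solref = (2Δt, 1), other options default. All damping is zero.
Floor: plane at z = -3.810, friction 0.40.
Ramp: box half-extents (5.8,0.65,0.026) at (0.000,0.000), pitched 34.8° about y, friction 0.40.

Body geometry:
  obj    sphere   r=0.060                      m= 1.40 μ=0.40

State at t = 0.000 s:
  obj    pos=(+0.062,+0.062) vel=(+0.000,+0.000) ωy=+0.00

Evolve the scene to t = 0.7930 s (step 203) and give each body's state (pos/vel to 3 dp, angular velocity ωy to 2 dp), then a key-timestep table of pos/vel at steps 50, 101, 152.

State at t = 0.7930 s:
  obj    pos=(+0.768,-0.429) vel=(+1.781,-1.238) ωy=+36.14

Key-timestep trajectory:
   step    t(s)  obj.x    obj.z    obj.vx   obj.vz 
     50  0.1953   +0.105  +0.032  +0.439  -0.305
    101  0.3945   +0.237  -0.060  +0.886  -0.616
    152  0.5938   +0.458  -0.214  +1.334  -0.927


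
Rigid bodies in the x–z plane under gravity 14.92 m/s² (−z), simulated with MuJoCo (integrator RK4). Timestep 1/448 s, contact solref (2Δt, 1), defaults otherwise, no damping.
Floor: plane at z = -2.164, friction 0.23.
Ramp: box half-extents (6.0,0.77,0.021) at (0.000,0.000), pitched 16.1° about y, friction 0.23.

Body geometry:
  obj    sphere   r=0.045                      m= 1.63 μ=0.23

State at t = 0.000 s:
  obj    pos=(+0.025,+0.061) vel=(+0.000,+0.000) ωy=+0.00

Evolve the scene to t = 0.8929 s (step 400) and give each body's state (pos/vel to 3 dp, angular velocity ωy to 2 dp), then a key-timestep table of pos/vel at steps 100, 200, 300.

State at t = 0.8929 s:
  obj    pos=(+1.157,-0.265) vel=(+2.535,-0.732) ωy=+58.63

Key-timestep trajectory:
   step    t(s)  obj.x    obj.z    obj.vx   obj.vz 
    100  0.2232   +0.096  +0.041  +0.634  -0.183
    200  0.4464   +0.308  -0.020  +1.268  -0.366
    300  0.6696   +0.662  -0.122  +1.901  -0.549


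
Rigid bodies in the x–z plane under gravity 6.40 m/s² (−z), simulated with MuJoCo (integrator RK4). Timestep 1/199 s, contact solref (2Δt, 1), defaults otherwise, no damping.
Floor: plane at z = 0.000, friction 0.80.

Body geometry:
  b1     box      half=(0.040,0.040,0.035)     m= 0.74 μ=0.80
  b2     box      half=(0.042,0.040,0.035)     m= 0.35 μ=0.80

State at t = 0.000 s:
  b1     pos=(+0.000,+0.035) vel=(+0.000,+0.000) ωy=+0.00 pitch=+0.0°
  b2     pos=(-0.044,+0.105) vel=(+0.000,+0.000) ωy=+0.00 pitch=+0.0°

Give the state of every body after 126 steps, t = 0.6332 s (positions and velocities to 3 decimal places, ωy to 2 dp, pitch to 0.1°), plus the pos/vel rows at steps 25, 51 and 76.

State at t = 0.6332 s:
  b1     pos=(+0.000,+0.035) vel=(+0.000,+0.000) ωy=+0.00 pitch=+0.0°
  b2     pos=(-0.084,+0.042) vel=(+0.000,+0.000) ωy=+0.00 pitch=-90.0°

Key-timestep trajectory:
   step    t(s)  b1.x    b1.z    b1.vx   b1.vz   b2.x    b2.z    b2.vx   b2.vz 
     25  0.1256   +0.000  +0.035  +0.000  +0.000   -0.048  +0.104  -0.063  -0.014
     51  0.2563   +0.000  +0.035  +0.000  +0.000   -0.064  +0.096  -0.189  -0.176
     76  0.3819   +0.000  +0.035  +0.000  +0.000   -0.087  +0.039  +0.113  +0.011


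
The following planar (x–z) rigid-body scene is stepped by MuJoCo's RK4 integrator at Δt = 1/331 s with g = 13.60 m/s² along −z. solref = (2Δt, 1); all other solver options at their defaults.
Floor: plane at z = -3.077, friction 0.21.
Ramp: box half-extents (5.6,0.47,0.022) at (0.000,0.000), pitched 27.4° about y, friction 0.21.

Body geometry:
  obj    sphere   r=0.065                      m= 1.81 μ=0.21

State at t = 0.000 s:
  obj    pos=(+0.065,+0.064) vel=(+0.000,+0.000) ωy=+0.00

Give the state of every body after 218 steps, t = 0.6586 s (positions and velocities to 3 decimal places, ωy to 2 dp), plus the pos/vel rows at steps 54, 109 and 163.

State at t = 0.6586 s:
  obj    pos=(+0.926,-0.382) vel=(+2.614,-1.355) ωy=+45.29

Key-timestep trajectory:
   step    t(s)  obj.x    obj.z    obj.vx   obj.vz 
     54  0.1631   +0.118  +0.037  +0.648  -0.336
    109  0.3293   +0.280  -0.047  +1.307  -0.678
    163  0.4924   +0.546  -0.185  +1.955  -1.013


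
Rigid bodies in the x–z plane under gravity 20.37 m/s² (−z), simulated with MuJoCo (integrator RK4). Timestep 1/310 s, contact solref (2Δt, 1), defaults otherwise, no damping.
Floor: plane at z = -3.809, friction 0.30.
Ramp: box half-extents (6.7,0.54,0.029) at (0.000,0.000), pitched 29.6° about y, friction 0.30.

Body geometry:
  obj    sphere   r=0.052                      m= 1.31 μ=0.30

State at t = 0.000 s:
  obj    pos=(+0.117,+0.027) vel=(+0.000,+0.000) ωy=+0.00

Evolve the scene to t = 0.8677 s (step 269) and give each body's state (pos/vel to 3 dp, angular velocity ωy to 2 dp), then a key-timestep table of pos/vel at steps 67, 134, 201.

State at t = 0.8677 s:
  obj    pos=(+2.470,-1.310) vel=(+5.423,-3.080) ωy=+119.91

Key-timestep trajectory:
   step    t(s)  obj.x    obj.z    obj.vx   obj.vz 
     67  0.2161   +0.263  -0.056  +1.351  -0.767
    134  0.4323   +0.701  -0.305  +2.701  -1.535
    201  0.6484   +1.431  -0.720  +4.052  -2.302


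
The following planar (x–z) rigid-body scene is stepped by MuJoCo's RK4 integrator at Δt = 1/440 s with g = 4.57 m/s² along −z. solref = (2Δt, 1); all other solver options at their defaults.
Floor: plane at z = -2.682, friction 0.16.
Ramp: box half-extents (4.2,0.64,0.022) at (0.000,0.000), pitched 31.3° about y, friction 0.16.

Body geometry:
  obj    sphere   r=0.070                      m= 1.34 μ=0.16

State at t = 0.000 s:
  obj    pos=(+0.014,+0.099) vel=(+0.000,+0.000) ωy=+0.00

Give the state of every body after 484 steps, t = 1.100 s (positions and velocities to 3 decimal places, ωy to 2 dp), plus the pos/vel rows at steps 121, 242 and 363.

State at t = 1.100 s:
  obj    pos=(+0.920,-0.452) vel=(+1.643,-1.008) ωy=+24.44

Key-timestep trajectory:
   step    t(s)  obj.x    obj.z    obj.vx   obj.vz 
    121  0.2750   +0.071  +0.065  +0.412  -0.252
    242  0.5500   +0.241  -0.039  +0.823  -0.502
    363  0.8250   +0.524  -0.211  +1.235  -0.750


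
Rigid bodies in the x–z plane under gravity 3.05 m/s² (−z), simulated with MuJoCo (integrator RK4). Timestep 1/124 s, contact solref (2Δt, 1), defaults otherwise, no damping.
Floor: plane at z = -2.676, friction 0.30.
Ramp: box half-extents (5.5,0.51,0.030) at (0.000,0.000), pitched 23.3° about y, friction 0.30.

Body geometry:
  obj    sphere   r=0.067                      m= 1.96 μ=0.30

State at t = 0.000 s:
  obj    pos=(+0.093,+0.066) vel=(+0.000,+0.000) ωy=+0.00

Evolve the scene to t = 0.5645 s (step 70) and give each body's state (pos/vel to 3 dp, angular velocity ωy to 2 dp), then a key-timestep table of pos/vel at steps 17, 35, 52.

State at t = 0.5645 s:
  obj    pos=(+0.219,+0.011) vel=(+0.447,-0.192) ωy=+7.26

Key-timestep trajectory:
   step    t(s)  obj.x    obj.z    obj.vx   obj.vz 
     17  0.1371   +0.100  +0.062  +0.109  -0.047
     35  0.2823   +0.124  +0.052  +0.223  -0.096
     52  0.4194   +0.163  +0.036  +0.332  -0.143


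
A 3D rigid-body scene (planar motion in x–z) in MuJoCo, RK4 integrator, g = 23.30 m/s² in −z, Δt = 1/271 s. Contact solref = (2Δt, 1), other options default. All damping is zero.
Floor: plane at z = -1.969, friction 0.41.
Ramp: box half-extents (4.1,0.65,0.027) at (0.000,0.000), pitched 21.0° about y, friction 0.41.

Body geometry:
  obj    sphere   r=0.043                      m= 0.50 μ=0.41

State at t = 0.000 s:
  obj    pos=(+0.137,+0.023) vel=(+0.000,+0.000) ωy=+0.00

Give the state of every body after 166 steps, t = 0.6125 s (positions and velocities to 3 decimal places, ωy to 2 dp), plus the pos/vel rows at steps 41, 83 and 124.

State at t = 0.6125 s:
  obj    pos=(+1.182,-0.379) vel=(+3.411,-1.309) ωy=+84.95

Key-timestep trajectory:
   step    t(s)  obj.x    obj.z    obj.vx   obj.vz 
     41  0.1513   +0.201  -0.002  +0.842  -0.323
     83  0.3063   +0.398  -0.078  +1.705  -0.655
    124  0.4576   +0.720  -0.201  +2.548  -0.978


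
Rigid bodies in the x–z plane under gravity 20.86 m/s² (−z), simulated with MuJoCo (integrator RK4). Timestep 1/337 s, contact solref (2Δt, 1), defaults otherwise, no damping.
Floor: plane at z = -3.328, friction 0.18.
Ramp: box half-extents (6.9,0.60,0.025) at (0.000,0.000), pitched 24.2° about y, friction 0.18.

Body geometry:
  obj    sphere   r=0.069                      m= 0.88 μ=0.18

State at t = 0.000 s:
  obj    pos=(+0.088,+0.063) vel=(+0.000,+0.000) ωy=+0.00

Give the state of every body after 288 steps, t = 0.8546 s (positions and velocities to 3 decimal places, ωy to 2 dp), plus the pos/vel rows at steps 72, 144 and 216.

State at t = 0.8546 s:
  obj    pos=(+2.123,-0.851) vel=(+4.761,-2.140) ωy=+75.63

Key-timestep trajectory:
   step    t(s)  obj.x    obj.z    obj.vx   obj.vz 
     72  0.2136   +0.215  +0.006  +1.191  -0.535
    144  0.4273   +0.597  -0.165  +2.381  -1.070
    216  0.6409   +1.233  -0.451  +3.571  -1.605


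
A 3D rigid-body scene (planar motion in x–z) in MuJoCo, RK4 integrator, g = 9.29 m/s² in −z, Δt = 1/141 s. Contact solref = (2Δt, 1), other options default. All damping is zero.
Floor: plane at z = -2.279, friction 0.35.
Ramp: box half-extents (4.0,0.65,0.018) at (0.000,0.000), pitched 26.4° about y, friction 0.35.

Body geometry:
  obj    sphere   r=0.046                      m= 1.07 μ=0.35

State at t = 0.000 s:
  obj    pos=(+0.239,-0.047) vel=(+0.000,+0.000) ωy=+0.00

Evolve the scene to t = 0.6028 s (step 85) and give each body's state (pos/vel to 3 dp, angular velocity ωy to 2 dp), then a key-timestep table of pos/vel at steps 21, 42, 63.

State at t = 0.6028 s:
  obj    pos=(+0.719,-0.286) vel=(+1.593,-0.791) ωy=+38.65

Key-timestep trajectory:
   step    t(s)  obj.x    obj.z    obj.vx   obj.vz 
     21  0.1489   +0.268  -0.062  +0.394  -0.195
     42  0.2979   +0.356  -0.105  +0.787  -0.391
     63  0.4468   +0.503  -0.178  +1.181  -0.586


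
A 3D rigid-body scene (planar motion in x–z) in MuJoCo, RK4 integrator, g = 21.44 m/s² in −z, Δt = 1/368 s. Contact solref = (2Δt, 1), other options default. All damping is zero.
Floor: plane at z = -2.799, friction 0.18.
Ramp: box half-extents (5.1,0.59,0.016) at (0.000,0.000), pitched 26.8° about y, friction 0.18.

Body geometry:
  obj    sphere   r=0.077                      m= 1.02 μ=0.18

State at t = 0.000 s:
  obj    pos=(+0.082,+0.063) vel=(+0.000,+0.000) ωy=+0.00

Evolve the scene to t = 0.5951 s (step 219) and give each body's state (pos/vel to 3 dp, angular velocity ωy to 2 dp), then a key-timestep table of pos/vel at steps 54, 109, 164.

State at t = 0.5951 s:
  obj    pos=(+1.174,-0.489) vel=(+3.668,-1.853) ωy=+53.35

Key-timestep trajectory:
   step    t(s)  obj.x    obj.z    obj.vx   obj.vz 
     54  0.1467   +0.148  +0.029  +0.905  -0.457
    109  0.2962   +0.352  -0.074  +1.826  -0.922
    164  0.4457   +0.694  -0.246  +2.747  -1.388


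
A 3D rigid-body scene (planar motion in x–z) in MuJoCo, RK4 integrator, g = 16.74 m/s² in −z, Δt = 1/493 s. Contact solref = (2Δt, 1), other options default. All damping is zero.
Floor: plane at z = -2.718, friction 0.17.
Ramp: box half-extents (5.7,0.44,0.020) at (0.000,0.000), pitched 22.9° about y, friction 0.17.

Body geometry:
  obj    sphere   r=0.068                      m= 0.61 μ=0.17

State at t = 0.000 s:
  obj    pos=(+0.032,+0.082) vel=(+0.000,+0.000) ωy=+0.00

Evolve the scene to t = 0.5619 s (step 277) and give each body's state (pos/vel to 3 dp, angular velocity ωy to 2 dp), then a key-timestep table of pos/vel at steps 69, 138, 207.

State at t = 0.5619 s:
  obj    pos=(+0.709,-0.204) vel=(+2.408,-1.017) ωy=+38.44

Key-timestep trajectory:
   step    t(s)  obj.x    obj.z    obj.vx   obj.vz 
     69  0.1400   +0.074  +0.064  +0.600  -0.253
    138  0.2799   +0.200  +0.011  +1.200  -0.507
    207  0.4199   +0.410  -0.078  +1.800  -0.760


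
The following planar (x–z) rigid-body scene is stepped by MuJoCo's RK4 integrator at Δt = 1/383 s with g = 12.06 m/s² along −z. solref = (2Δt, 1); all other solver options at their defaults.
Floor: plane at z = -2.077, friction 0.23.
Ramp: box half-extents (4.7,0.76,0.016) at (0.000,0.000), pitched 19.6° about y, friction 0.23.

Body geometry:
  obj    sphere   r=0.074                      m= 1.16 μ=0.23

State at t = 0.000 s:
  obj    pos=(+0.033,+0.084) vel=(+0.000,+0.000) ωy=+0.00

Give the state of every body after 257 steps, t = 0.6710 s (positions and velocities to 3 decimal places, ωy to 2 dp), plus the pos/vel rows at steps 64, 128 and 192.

State at t = 0.6710 s:
  obj    pos=(+0.646,-0.134) vel=(+1.827,-0.650) ωy=+26.20

Key-timestep trajectory:
   step    t(s)  obj.x    obj.z    obj.vx   obj.vz 
     64  0.1671   +0.071  +0.070  +0.455  -0.162
    128  0.3342   +0.185  +0.030  +0.910  -0.324
    192  0.5013   +0.375  -0.038  +1.365  -0.486


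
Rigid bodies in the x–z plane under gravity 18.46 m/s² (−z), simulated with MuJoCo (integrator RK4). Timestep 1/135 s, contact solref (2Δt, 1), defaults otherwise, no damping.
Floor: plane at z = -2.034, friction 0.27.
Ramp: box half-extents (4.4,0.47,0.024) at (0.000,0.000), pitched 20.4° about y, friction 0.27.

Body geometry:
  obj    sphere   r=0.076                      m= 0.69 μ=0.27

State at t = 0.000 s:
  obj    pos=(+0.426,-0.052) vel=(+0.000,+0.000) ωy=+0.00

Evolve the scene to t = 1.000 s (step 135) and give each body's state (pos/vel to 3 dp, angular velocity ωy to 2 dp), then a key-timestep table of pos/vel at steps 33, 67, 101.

State at t = 1.000 s:
  obj    pos=(+2.580,-0.853) vel=(+4.308,-1.602) ωy=+60.46

Key-timestep trajectory:
   step    t(s)  obj.x    obj.z    obj.vx   obj.vz 
     33  0.2444   +0.555  -0.100  +1.053  -0.392
     67  0.4963   +0.957  -0.249  +2.138  -0.795
    101  0.7481   +1.632  -0.500  +3.223  -1.199


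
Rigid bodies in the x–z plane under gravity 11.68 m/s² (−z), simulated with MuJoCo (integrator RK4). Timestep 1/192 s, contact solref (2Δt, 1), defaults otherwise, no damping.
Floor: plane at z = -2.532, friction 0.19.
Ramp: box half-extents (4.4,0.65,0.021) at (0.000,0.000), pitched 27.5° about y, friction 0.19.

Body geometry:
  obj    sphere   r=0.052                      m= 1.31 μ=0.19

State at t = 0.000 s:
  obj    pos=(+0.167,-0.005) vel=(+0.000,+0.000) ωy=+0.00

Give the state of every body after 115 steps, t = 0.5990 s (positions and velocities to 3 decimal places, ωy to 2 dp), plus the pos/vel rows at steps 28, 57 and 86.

State at t = 0.5990 s:
  obj    pos=(+0.780,-0.324) vel=(+2.047,-1.066) ωy=+44.35

Key-timestep trajectory:
   step    t(s)  obj.x    obj.z    obj.vx   obj.vz 
     28  0.1458   +0.204  -0.024  +0.499  -0.260
     57  0.2969   +0.318  -0.083  +1.015  -0.528
     86  0.4479   +0.510  -0.183  +1.531  -0.797


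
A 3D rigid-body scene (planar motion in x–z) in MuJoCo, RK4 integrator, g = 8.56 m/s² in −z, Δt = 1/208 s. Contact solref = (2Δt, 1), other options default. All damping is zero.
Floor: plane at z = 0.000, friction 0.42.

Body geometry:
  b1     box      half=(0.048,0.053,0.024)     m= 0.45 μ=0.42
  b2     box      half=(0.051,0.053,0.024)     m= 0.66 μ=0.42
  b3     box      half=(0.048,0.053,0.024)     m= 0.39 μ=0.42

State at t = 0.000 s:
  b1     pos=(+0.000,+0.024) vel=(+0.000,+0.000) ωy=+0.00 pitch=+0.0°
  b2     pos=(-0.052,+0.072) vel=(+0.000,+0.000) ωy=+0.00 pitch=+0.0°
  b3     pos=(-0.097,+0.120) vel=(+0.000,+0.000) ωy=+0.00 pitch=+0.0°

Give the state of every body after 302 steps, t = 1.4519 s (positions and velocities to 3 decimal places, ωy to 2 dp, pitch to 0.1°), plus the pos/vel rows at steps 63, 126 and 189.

State at t = 1.4519 s:
  b1     pos=(+0.000,+0.024) vel=(+0.000,+0.000) ωy=+0.00 pitch=+0.0°
  b2     pos=(-0.104,+0.051) vel=(+0.000,+0.000) ωy=+0.00 pitch=-90.0°
  b3     pos=(-0.174,+0.048) vel=(+0.000,+0.000) ωy=+0.00 pitch=-90.0°

Key-timestep trajectory:
   step    t(s)  b1.x    b1.z    b1.vx   b1.vz   b2.x    b2.z    b2.vx   b2.vz   b3.x    b3.z    b3.vx   b3.vz 
     63  0.3029   +0.000  +0.024  +0.000  +0.000   -0.098  +0.053  -0.286  -0.099   -0.159  +0.053  -0.188  -0.040
    126  0.6058   +0.000  +0.024  +0.000  +0.000   -0.119  +0.056  +0.104  -0.014   -0.177  +0.050  +0.100  -0.039
    189  0.9087   +0.000  +0.024  +0.000  +0.000   -0.106  +0.052  -0.070  +0.052   -0.174  +0.048  +0.000  +0.000


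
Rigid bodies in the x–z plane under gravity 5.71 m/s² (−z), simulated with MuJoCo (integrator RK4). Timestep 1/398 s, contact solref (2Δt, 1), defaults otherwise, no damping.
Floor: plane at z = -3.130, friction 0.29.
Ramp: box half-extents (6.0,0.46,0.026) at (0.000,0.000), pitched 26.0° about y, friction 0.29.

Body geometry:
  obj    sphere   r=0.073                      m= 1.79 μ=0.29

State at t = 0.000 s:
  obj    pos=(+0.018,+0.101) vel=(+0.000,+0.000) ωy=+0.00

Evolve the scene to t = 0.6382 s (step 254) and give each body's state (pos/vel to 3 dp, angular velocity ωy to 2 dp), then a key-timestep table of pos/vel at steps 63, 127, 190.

State at t = 0.6382 s:
  obj    pos=(+0.345,-0.058) vel=(+1.026,-0.500) ωy=+15.63

Key-timestep trajectory:
   step    t(s)  obj.x    obj.z    obj.vx   obj.vz 
     63  0.1583   +0.038  +0.091  +0.254  -0.124
    127  0.3191   +0.100  +0.061  +0.513  -0.250
    190  0.4774   +0.201  +0.012  +0.767  -0.374


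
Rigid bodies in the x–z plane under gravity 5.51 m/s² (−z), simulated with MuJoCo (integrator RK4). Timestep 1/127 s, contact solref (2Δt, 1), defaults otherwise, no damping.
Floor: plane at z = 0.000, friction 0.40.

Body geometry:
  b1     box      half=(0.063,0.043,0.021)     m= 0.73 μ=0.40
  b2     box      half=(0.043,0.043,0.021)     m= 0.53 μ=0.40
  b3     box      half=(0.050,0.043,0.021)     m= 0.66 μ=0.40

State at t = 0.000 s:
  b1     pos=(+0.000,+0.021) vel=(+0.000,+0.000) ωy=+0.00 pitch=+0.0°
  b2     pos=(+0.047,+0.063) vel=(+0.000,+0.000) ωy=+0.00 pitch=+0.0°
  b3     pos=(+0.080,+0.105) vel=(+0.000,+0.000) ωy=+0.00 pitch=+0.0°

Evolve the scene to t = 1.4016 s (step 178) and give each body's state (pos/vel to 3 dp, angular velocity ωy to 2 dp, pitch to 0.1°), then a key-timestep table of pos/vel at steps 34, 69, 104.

State at t = 1.4016 s:
  b1     pos=(+0.000,+0.021) vel=(+0.000,+0.000) ωy=+0.00 pitch=+0.0°
  b2     pos=(+0.147,+0.041) vel=(+0.000,+0.000) ωy=+0.00 pitch=+146.4°
  b3     pos=(+0.236,+0.021) vel=(+0.000,+0.000) ωy=+0.00 pitch=+180.0°

Key-timestep trajectory:
   step    t(s)  b1.x    b1.z    b1.vx   b1.vz   b2.x    b2.z    b2.vx   b2.vz   b3.x    b3.z    b3.vx   b3.vz 
     34  0.2677   +0.000  +0.021  +0.000  +0.000   +0.051  +0.066  +0.044  +0.022   +0.092  +0.101  +0.114  -0.055
     69  0.5433   +0.000  +0.021  +0.000  +0.000   +0.095  +0.043  +0.326  -0.071   +0.147  +0.053  +0.202  -0.016
    104  0.8189   +0.000  +0.021  +0.000  +0.000   +0.133  +0.046  +0.093  -0.023   +0.195  +0.052  +0.204  -0.050


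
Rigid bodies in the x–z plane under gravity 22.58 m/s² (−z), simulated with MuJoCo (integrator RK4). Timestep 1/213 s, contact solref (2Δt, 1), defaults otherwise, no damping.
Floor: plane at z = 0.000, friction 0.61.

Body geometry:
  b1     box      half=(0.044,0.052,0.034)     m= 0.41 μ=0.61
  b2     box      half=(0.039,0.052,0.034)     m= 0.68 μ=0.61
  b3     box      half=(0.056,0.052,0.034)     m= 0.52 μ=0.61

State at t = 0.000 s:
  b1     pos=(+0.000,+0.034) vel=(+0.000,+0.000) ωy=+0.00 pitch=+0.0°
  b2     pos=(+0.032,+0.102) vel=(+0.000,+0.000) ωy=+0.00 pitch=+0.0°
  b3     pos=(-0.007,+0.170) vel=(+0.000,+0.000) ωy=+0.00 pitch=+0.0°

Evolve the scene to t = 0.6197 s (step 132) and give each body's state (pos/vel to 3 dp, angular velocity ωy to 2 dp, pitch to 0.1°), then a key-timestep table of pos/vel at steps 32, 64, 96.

State at t = 0.6197 s:
  b1     pos=(+0.000,+0.034) vel=(+0.000,+0.000) ωy=+0.00 pitch=+0.0°
  b2     pos=(+0.032,+0.102) vel=(+0.000,+0.000) ωy=+0.00 pitch=+0.1°
  b3     pos=(-0.136,+0.034) vel=(+0.000,+0.000) ωy=+0.00 pitch=+180.0°

Key-timestep trajectory:
   step    t(s)  b1.x    b1.z    b1.vx   b1.vz   b2.x    b2.z    b2.vx   b2.vz   b3.x    b3.z    b3.vx   b3.vz 
     32  0.1502   +0.000  +0.034  +0.000  +0.000   +0.032  +0.102  +0.000  +0.000   -0.008  +0.170  -0.013  +0.000
     64  0.3005   +0.000  +0.034  +0.001  +0.000   +0.032  +0.102  +0.002  +0.000   -0.017  +0.168  -0.162  -0.048
     96  0.4507   +0.000  +0.034  +0.000  +0.001   +0.032  +0.102  +0.001  +0.000   -0.085  +0.109  -0.810  -0.771


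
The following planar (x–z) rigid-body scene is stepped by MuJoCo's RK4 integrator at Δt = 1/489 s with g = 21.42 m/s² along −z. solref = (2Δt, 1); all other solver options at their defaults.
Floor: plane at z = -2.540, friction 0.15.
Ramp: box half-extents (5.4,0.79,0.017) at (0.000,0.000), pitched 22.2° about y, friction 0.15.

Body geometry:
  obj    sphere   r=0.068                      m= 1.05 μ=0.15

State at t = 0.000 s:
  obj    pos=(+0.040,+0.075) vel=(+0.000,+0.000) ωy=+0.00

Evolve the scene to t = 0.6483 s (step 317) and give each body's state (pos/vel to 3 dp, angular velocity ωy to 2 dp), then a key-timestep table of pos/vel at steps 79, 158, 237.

State at t = 0.6483 s:
  obj    pos=(+1.165,-0.384) vel=(+3.470,-1.416) ωy=+55.10

Key-timestep trajectory:
   step    t(s)  obj.x    obj.z    obj.vx   obj.vz 
     79  0.1616   +0.110  +0.047  +0.865  -0.353
    158  0.3231   +0.320  -0.039  +1.730  -0.706
    237  0.4847   +0.669  -0.181  +2.594  -1.059


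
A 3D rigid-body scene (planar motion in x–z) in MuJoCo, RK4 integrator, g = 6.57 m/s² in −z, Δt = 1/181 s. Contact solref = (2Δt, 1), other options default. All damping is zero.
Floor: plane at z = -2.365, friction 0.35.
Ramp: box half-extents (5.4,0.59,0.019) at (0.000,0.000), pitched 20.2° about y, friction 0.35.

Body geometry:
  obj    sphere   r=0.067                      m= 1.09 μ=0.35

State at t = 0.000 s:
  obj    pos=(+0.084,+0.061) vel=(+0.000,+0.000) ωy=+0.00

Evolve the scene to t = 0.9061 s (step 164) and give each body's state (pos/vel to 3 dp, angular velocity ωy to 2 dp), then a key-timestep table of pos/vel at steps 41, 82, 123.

State at t = 0.9061 s:
  obj    pos=(+0.708,-0.169) vel=(+1.378,-0.507) ωy=+21.91

Key-timestep trajectory:
   step    t(s)  obj.x    obj.z    obj.vx   obj.vz 
     41  0.2265   +0.123  +0.046  +0.345  -0.127
     82  0.4530   +0.240  +0.003  +0.689  -0.254
    123  0.6796   +0.435  -0.068  +1.034  -0.380


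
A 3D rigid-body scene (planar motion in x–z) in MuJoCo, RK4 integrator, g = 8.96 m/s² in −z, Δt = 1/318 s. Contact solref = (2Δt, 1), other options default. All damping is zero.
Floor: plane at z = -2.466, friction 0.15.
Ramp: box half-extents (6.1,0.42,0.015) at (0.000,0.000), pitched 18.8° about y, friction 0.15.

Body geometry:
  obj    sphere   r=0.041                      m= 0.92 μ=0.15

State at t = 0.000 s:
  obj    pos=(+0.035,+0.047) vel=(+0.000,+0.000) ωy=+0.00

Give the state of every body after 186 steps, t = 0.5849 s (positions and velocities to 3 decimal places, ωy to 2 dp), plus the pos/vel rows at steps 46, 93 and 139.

State at t = 0.5849 s:
  obj    pos=(+0.369,-0.066) vel=(+1.142,-0.389) ωy=+29.42

Key-timestep trajectory:
   step    t(s)  obj.x    obj.z    obj.vx   obj.vz 
     46  0.1447   +0.056  +0.040  +0.283  -0.096
     93  0.2925   +0.119  +0.019  +0.571  -0.194
    139  0.4371   +0.222  -0.016  +0.854  -0.291


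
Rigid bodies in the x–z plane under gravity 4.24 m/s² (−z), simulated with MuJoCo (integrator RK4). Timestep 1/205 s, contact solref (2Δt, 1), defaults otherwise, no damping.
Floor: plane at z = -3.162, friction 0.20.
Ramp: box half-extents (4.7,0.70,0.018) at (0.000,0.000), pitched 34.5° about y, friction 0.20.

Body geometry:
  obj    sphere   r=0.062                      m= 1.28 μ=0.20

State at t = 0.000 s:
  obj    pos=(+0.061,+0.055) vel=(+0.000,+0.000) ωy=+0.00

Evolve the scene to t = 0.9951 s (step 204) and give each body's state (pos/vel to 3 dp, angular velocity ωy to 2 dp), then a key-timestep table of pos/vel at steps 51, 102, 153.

State at t = 0.9951 s:
  obj    pos=(+0.761,-0.426) vel=(+1.407,-0.967) ωy=+27.52

Key-timestep trajectory:
   step    t(s)  obj.x    obj.z    obj.vx   obj.vz 
     51  0.2488   +0.105  +0.025  +0.352  -0.242
    102  0.4976   +0.236  -0.065  +0.704  -0.484
    153  0.7463   +0.455  -0.216  +1.055  -0.725
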